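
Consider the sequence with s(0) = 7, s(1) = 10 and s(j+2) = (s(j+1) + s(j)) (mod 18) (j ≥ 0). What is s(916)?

s(0) = 7, s(1) = 10, s(2) = 17, s(3) = 9, s(4) = 8, s(5) = 17, s(6) = 7, s(7) = 6, s(8) = 13, s(9) = 1, s(10) = 14, s(11) = 15, s(12) = 11, s(13) = 8, s(14) = 1, s(15) = 9, s(16) = 10, s(17) = 1, s(18) = 11, s(19) = 12, s(20) = 5, s(21) = 17, s(22) = 4, s(23) = 3, s(24) = 7, s(25) = 10.
Since (s(24), s(25)) = (s(0), s(1)) = (7, 10) (two consecutive terms determine the rest), the sequence is periodic with period 24.
(916 - 0) mod 24 = 4, so s(916) = s(4) = 8.

8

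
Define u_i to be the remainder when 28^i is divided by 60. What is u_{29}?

28

u_0 = 1,  u_1 = 28,  u_2 = 4,  u_3 = 52,  u_4 = 16,  u_5 = 28.
Since u_5 = u_1 = 28, the sequence is eventually periodic: after a pre-period of length 1 it cycles with period 4.
For i ≥ 1, u_i depends only on (i - 1) mod 4. (29 - 1) mod 4 = 0, so u_{29} = u_1 = 28.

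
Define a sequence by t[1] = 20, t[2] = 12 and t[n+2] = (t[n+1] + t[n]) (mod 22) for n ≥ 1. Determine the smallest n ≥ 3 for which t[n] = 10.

Listing terms: t[1] = 20,  t[2] = 12,  t[3] = 10,  t[4] = 0,  t[5] = 10,  t[6] = 10,  t[7] = 20,  t[8] = 8,  t[9] = 6,  t[10] = 14,  t[11] = 20,  t[12] = 12.
The sequence repeats with period 10.
The value 10 first appears (with n ≥ 3) at t[3].

3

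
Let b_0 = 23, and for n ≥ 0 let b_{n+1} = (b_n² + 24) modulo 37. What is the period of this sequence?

4

Listing terms: b_0 = 23, b_1 = 35, b_2 = 28, b_3 = 31, b_4 = 23.
The sequence repeats with period 4.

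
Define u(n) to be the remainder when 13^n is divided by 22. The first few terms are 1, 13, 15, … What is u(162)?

u(0) = 1,  u(1) = 13,  u(2) = 15,  u(3) = 19,  u(4) = 5,  u(5) = 21,  u(6) = 9,  u(7) = 7,  u(8) = 3,  u(9) = 17,  u(10) = 1.
Since u(10) = u(0) = 1, the sequence is periodic with period 10.
So u(162) = u(0 + ((162-0) mod 10)) = u(2) = 15.

15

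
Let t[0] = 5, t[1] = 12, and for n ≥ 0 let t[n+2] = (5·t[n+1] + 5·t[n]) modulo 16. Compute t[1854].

Listing terms: t[0] = 5; t[1] = 12; t[2] = 5; t[3] = 5; t[4] = 2; t[5] = 3; t[6] = 9; t[7] = 12; t[8] = 9; t[9] = 9; t[10] = 10; t[11] = 15; t[12] = 13; t[13] = 12; t[14] = 13; t[15] = 13; t[16] = 2; t[17] = 11; t[18] = 1; t[19] = 12; t[20] = 1; t[21] = 1; t[22] = 10; t[23] = 7; t[24] = 5; t[25] = 12.
The sequence repeats with period 24.
(1854 - 0) mod 24 = 6, so t[1854] = t[6] = 9.

9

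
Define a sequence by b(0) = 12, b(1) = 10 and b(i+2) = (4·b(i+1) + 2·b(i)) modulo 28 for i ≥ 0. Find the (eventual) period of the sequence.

48

We have b(0) = 12, b(1) = 10, b(2) = 8, b(3) = 24, b(4) = 0, b(5) = 20, b(6) = 24, b(7) = 24, b(8) = 4, b(9) = 8, b(10) = 12, b(11) = 8, b(12) = 0, b(13) = 16, b(14) = 8, b(15) = 8, b(16) = 20, b(17) = 12, b(18) = 4, b(19) = 12, b(20) = 0, b(21) = 24, b(22) = 12, b(23) = 12, b(24) = 16, b(25) = 4, b(26) = 20, b(27) = 4, b(28) = 0, b(29) = 8, b(30) = 4, b(31) = 4, b(32) = 24, b(33) = 20, b(34) = 16, b(35) = 20, b(36) = 0, b(37) = 12, b(38) = 20, b(39) = 20, b(40) = 8, b(41) = 16, b(42) = 24, b(43) = 16, b(44) = 0, b(45) = 4, b(46) = 16, b(47) = 16, b(48) = 12, b(49) = 24, b(50) = 8, b(51) = 24.
Since (b(50), b(51)) = (b(2), b(3)) = (8, 24) (two consecutive terms determine the rest), the sequence is eventually periodic: after a pre-period of length 2 it cycles with period 48.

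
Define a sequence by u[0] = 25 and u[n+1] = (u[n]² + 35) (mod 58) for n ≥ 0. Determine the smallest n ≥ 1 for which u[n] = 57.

4

We have u[0] = 25, u[1] = 22, u[2] = 55, u[3] = 44, u[4] = 57, u[5] = 36, u[6] = 55.
Since u[6] = u[2] = 55, the sequence is eventually periodic: after a pre-period of length 2 it cycles with period 4.
The value 57 first appears (with n ≥ 1) at u[4].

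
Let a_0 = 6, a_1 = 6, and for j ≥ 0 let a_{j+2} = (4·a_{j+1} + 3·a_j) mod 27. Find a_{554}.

We have a_0 = 6,  a_1 = 6,  a_2 = 15,  a_3 = 24,  a_4 = 6,  a_5 = 15.
Since (a_4, a_5) = (a_1, a_2) = (6, 15) (two consecutive terms determine the rest), the sequence is eventually periodic: after a pre-period of length 1 it cycles with period 3.
For j ≥ 1, a_j depends only on (j - 1) mod 3. (554 - 1) mod 3 = 1, so a_{554} = a_2 = 15.

15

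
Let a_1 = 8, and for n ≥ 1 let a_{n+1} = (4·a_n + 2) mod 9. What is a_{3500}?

a_1 = 8,  a_2 = 7,  a_3 = 3,  a_4 = 5,  a_5 = 4,  a_6 = 0,  a_7 = 2,  a_8 = 1,  a_9 = 6,  a_{10} = 8.
The sequence repeats with period 9.
So a_{3500} = a_{1 + ((3500-1) mod 9)} = a_8 = 1.

1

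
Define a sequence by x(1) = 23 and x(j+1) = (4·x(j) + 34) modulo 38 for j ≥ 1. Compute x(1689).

x(1) = 23,  x(2) = 12,  x(3) = 6,  x(4) = 20,  x(5) = 0,  x(6) = 34,  x(7) = 18,  x(8) = 30,  x(9) = 2,  x(10) = 4,  x(11) = 12.
Since x(11) = x(2) = 12, the sequence is eventually periodic: after a pre-period of length 1 it cycles with period 9.
For j ≥ 2, x(j) depends only on (j - 2) mod 9. (1689 - 2) mod 9 = 4, so x(1689) = x(6) = 34.

34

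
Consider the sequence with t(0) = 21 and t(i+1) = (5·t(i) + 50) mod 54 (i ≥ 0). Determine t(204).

3

t(0) = 21,  t(1) = 47,  t(2) = 15,  t(3) = 17,  t(4) = 27,  t(5) = 23,  t(6) = 3,  t(7) = 11,  t(8) = 51,  t(9) = 35,  t(10) = 9,  t(11) = 41,  t(12) = 39,  t(13) = 29,  t(14) = 33,  t(15) = 53,  t(16) = 45,  t(17) = 5,  t(18) = 21.
The sequence repeats with period 18.
So t(204) = t(0 + ((204-0) mod 18)) = t(6) = 3.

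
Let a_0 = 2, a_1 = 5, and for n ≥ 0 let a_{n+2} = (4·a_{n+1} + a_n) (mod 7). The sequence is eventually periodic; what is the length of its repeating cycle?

16

We have a_0 = 2; a_1 = 5; a_2 = 1; a_3 = 2; a_4 = 2; a_5 = 3; a_6 = 0; a_7 = 3; a_8 = 5; a_9 = 2; a_{10} = 6; a_{11} = 5; a_{12} = 5; a_{13} = 4; a_{14} = 0; a_{15} = 4; a_{16} = 2; a_{17} = 5.
Since (a_{16}, a_{17}) = (a_0, a_1) = (2, 5) (two consecutive terms determine the rest), the sequence is periodic with period 16.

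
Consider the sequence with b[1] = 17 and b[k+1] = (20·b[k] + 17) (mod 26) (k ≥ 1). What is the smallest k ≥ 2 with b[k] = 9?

Computing terms: b[1] = 17; b[2] = 19; b[3] = 7; b[4] = 1; b[5] = 11; b[6] = 3; b[7] = 25; b[8] = 23; b[9] = 9; b[10] = 15; b[11] = 5; b[12] = 13; b[13] = 17.
Since b[13] = b[1] = 17, the sequence is periodic with period 12.
The value 9 first appears (with k ≥ 2) at b[9].

9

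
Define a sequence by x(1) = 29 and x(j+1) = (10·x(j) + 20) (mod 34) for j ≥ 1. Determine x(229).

Listing terms: x(1) = 29; x(2) = 4; x(3) = 26; x(4) = 8; x(5) = 32; x(6) = 0; x(7) = 20; x(8) = 16; x(9) = 10; x(10) = 18; x(11) = 30; x(12) = 14; x(13) = 24; x(14) = 22; x(15) = 2; x(16) = 6; x(17) = 12; x(18) = 4.
Since x(18) = x(2) = 4, the sequence is eventually periodic: after a pre-period of length 1 it cycles with period 16.
For j ≥ 2, x(j) depends only on (j - 2) mod 16. (229 - 2) mod 16 = 3, so x(229) = x(5) = 32.

32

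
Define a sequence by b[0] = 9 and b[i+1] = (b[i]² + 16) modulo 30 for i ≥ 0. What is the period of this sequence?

3

b[0] = 9; b[1] = 7; b[2] = 5; b[3] = 11; b[4] = 17; b[5] = 5.
Since b[5] = b[2] = 5, the sequence is eventually periodic: after a pre-period of length 2 it cycles with period 3.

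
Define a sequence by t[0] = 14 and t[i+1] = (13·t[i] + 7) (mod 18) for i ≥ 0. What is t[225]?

We have t[0] = 14; t[1] = 9; t[2] = 16; t[3] = 17; t[4] = 12; t[5] = 1; t[6] = 2; t[7] = 15; t[8] = 4; t[9] = 5; t[10] = 0; t[11] = 7; t[12] = 8; t[13] = 3; t[14] = 10; t[15] = 11; t[16] = 6; t[17] = 13; t[18] = 14.
The sequence repeats with period 18.
So t[225] = t[0 + ((225-0) mod 18)] = t[9] = 5.

5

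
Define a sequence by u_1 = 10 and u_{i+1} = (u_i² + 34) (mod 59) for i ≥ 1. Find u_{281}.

10

Computing terms: u_1 = 10; u_2 = 16; u_3 = 54; u_4 = 0; u_5 = 34; u_6 = 10.
The sequence repeats with period 5.
So u_{281} = u_{1 + ((281-1) mod 5)} = u_1 = 10.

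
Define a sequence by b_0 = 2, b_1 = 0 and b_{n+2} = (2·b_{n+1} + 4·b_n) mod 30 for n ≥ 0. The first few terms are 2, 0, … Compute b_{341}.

0

Listing terms: b_0 = 2, b_1 = 0, b_2 = 8, b_3 = 16, b_4 = 4, b_5 = 12, b_6 = 10, b_7 = 8, b_8 = 26, b_9 = 24, b_{10} = 2, b_{11} = 10, b_{12} = 28, b_{13} = 6, b_{14} = 4, b_{15} = 2, b_{16} = 20, b_{17} = 18, b_{18} = 26, b_{19} = 4, b_{20} = 22, b_{21} = 0, b_{22} = 28, b_{23} = 26, b_{24} = 14, b_{25} = 12, b_{26} = 20, b_{27} = 28, b_{28} = 16, b_{29} = 24, b_{30} = 22, b_{31} = 20, b_{32} = 8, b_{33} = 6, b_{34} = 14, b_{35} = 22, b_{36} = 10, b_{37} = 18, b_{38} = 16, b_{39} = 14, b_{40} = 2, b_{41} = 0.
Since (b_{40}, b_{41}) = (b_0, b_1) = (2, 0) (two consecutive terms determine the rest), the sequence is periodic with period 40.
So b_{341} = b_{0 + ((341-0) mod 40)} = b_{21} = 0.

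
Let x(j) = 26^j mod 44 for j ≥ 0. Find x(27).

16

We have x(0) = 1,  x(1) = 26,  x(2) = 16,  x(3) = 20,  x(4) = 36,  x(5) = 12,  x(6) = 4,  x(7) = 16.
Since x(7) = x(2) = 16, the sequence is eventually periodic: after a pre-period of length 2 it cycles with period 5.
For j ≥ 2, x(j) depends only on (j - 2) mod 5. (27 - 2) mod 5 = 0, so x(27) = x(2) = 16.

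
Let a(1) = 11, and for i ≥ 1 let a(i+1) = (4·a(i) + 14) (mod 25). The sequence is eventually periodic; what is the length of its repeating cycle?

10

We have a(1) = 11; a(2) = 8; a(3) = 21; a(4) = 23; a(5) = 6; a(6) = 13; a(7) = 16; a(8) = 3; a(9) = 1; a(10) = 18; a(11) = 11.
The sequence repeats with period 10.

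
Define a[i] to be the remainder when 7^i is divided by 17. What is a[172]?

We have a[0] = 1,  a[1] = 7,  a[2] = 15,  a[3] = 3,  a[4] = 4,  a[5] = 11,  a[6] = 9,  a[7] = 12,  a[8] = 16,  a[9] = 10,  a[10] = 2,  a[11] = 14,  a[12] = 13,  a[13] = 6,  a[14] = 8,  a[15] = 5,  a[16] = 1.
Since a[16] = a[0] = 1, the sequence is periodic with period 16.
So a[172] = a[0 + ((172-0) mod 16)] = a[12] = 13.

13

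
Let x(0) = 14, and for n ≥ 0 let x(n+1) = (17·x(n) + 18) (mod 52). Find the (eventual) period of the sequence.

6

Listing terms: x(0) = 14, x(1) = 48, x(2) = 2, x(3) = 0, x(4) = 18, x(5) = 12, x(6) = 14.
The sequence repeats with period 6.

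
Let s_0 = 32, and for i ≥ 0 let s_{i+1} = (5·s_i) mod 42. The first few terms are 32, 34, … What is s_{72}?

Computing terms: s_0 = 32; s_1 = 34; s_2 = 2; s_3 = 10; s_4 = 8; s_5 = 40; s_6 = 32.
Since s_6 = s_0 = 32, the sequence is periodic with period 6.
So s_{72} = s_{0 + ((72-0) mod 6)} = s_0 = 32.

32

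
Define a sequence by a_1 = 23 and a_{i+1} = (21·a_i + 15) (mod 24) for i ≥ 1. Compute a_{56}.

0

We have a_1 = 23,  a_2 = 18,  a_3 = 9,  a_4 = 12,  a_5 = 3,  a_6 = 6,  a_7 = 21,  a_8 = 0,  a_9 = 15,  a_{10} = 18.
Since a_{10} = a_2 = 18, the sequence is eventually periodic: after a pre-period of length 1 it cycles with period 8.
For i ≥ 2, a_i depends only on (i - 2) mod 8. (56 - 2) mod 8 = 6, so a_{56} = a_8 = 0.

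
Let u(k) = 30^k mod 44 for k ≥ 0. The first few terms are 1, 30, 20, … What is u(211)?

Computing terms: u(0) = 1; u(1) = 30; u(2) = 20; u(3) = 28; u(4) = 4; u(5) = 32; u(6) = 36; u(7) = 24; u(8) = 16; u(9) = 40; u(10) = 12; u(11) = 8; u(12) = 20.
Since u(12) = u(2) = 20, the sequence is eventually periodic: after a pre-period of length 2 it cycles with period 10.
For k ≥ 2, u(k) depends only on (k - 2) mod 10. (211 - 2) mod 10 = 9, so u(211) = u(11) = 8.

8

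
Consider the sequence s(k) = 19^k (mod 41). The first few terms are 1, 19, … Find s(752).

We have s(0) = 1; s(1) = 19; s(2) = 33; s(3) = 12; s(4) = 23; s(5) = 27; s(6) = 21; s(7) = 30; s(8) = 37; s(9) = 6; s(10) = 32; s(11) = 34; s(12) = 31; s(13) = 15; s(14) = 39; s(15) = 3; s(16) = 16; s(17) = 17; s(18) = 36; s(19) = 28; s(20) = 40; s(21) = 22; s(22) = 8; s(23) = 29; s(24) = 18; s(25) = 14; s(26) = 20; s(27) = 11; s(28) = 4; s(29) = 35; s(30) = 9; s(31) = 7; s(32) = 10; s(33) = 26; s(34) = 2; s(35) = 38; s(36) = 25; s(37) = 24; s(38) = 5; s(39) = 13; s(40) = 1.
Since s(40) = s(0) = 1, the sequence is periodic with period 40.
So s(752) = s(0 + ((752-0) mod 40)) = s(32) = 10.

10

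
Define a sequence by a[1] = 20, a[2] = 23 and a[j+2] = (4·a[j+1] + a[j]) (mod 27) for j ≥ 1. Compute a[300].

3

a[1] = 20; a[2] = 23; a[3] = 4; a[4] = 12; a[5] = 25; a[6] = 4; a[7] = 14; a[8] = 6; a[9] = 11; a[10] = 23; a[11] = 22; a[12] = 3; a[13] = 7; a[14] = 4; a[15] = 23; a[16] = 15; a[17] = 2; a[18] = 23; a[19] = 13; a[20] = 21; a[21] = 16; a[22] = 4; a[23] = 5; a[24] = 24; a[25] = 20; a[26] = 23.
The sequence repeats with period 24.
So a[300] = a[1 + ((300-1) mod 24)] = a[12] = 3.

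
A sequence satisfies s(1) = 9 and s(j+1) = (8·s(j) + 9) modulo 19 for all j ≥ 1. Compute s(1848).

0

Computing terms: s(1) = 9, s(2) = 5, s(3) = 11, s(4) = 2, s(5) = 6, s(6) = 0, s(7) = 9.
Since s(7) = s(1) = 9, the sequence is periodic with period 6.
So s(1848) = s(1 + ((1848-1) mod 6)) = s(6) = 0.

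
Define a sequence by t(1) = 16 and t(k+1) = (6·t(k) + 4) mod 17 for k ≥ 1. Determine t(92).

5

t(1) = 16,  t(2) = 15,  t(3) = 9,  t(4) = 7,  t(5) = 12,  t(6) = 8,  t(7) = 1,  t(8) = 10,  t(9) = 13,  t(10) = 14,  t(11) = 3,  t(12) = 5,  t(13) = 0,  t(14) = 4,  t(15) = 11,  t(16) = 2,  t(17) = 16.
Since t(17) = t(1) = 16, the sequence is periodic with period 16.
So t(92) = t(1 + ((92-1) mod 16)) = t(12) = 5.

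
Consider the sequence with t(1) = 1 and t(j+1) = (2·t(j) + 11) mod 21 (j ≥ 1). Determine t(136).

Listing terms: t(1) = 1, t(2) = 13, t(3) = 16, t(4) = 1.
The sequence repeats with period 3.
So t(136) = t(1 + ((136-1) mod 3)) = t(1) = 1.

1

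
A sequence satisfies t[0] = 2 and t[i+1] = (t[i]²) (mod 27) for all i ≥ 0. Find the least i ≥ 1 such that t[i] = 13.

Computing terms: t[0] = 2; t[1] = 4; t[2] = 16; t[3] = 13; t[4] = 7; t[5] = 22; t[6] = 25; t[7] = 4.
Since t[7] = t[1] = 4, the sequence is eventually periodic: after a pre-period of length 1 it cycles with period 6.
The value 13 first appears (with i ≥ 1) at t[3].

3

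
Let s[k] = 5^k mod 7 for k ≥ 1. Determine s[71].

We have s[1] = 5, s[2] = 4, s[3] = 6, s[4] = 2, s[5] = 3, s[6] = 1, s[7] = 5.
The sequence repeats with period 6.
(71 - 1) mod 6 = 4, so s[71] = s[5] = 3.

3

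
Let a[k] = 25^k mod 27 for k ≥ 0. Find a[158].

22

a[0] = 1, a[1] = 25, a[2] = 4, a[3] = 19, a[4] = 16, a[5] = 22, a[6] = 10, a[7] = 7, a[8] = 13, a[9] = 1.
Since a[9] = a[0] = 1, the sequence is periodic with period 9.
So a[158] = a[0 + ((158-0) mod 9)] = a[5] = 22.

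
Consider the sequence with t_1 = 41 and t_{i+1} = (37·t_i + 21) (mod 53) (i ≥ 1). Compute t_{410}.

Listing terms: t_1 = 41,  t_2 = 1,  t_3 = 5,  t_4 = 47,  t_5 = 11,  t_6 = 4,  t_7 = 10,  t_8 = 20,  t_9 = 19,  t_{10} = 35,  t_{11} = 44,  t_{12} = 6,  t_{13} = 31,  t_{14} = 2,  t_{15} = 42,  t_{16} = 38,  t_{17} = 49,  t_{18} = 32,  t_{19} = 39,  t_{20} = 33,  t_{21} = 23,  t_{22} = 24,  t_{23} = 8,  t_{24} = 52,  t_{25} = 37,  t_{26} = 12,  t_{27} = 41.
The sequence repeats with period 26.
(410 - 1) mod 26 = 19, so t_{410} = t_{20} = 33.

33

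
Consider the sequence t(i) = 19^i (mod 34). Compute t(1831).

Listing terms: t(0) = 1; t(1) = 19; t(2) = 21; t(3) = 25; t(4) = 33; t(5) = 15; t(6) = 13; t(7) = 9; t(8) = 1.
Since t(8) = t(0) = 1, the sequence is periodic with period 8.
(1831 - 0) mod 8 = 7, so t(1831) = t(7) = 9.

9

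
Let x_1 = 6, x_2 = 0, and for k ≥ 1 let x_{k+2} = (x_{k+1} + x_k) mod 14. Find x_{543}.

12

We have x_1 = 6; x_2 = 0; x_3 = 6; x_4 = 6; x_5 = 12; x_6 = 4; x_7 = 2; x_8 = 6; x_9 = 8; x_{10} = 0; x_{11} = 8; x_{12} = 8; x_{13} = 2; x_{14} = 10; x_{15} = 12; x_{16} = 8; x_{17} = 6; x_{18} = 0.
Since (x_{17}, x_{18}) = (x_1, x_2) = (6, 0) (two consecutive terms determine the rest), the sequence is periodic with period 16.
(543 - 1) mod 16 = 14, so x_{543} = x_{15} = 12.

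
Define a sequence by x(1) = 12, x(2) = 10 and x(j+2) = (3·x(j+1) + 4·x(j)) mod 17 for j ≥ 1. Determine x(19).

We have x(1) = 12,  x(2) = 10,  x(3) = 10,  x(4) = 2,  x(5) = 12,  x(6) = 10.
The sequence repeats with period 4.
(19 - 1) mod 4 = 2, so x(19) = x(3) = 10.

10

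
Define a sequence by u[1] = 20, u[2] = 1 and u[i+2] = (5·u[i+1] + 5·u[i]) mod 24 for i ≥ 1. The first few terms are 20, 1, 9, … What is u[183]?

u[1] = 20,  u[2] = 1,  u[3] = 9,  u[4] = 2,  u[5] = 7,  u[6] = 21,  u[7] = 20,  u[8] = 13,  u[9] = 21,  u[10] = 2,  u[11] = 19,  u[12] = 9,  u[13] = 20,  u[14] = 1.
Since (u[13], u[14]) = (u[1], u[2]) = (20, 1) (two consecutive terms determine the rest), the sequence is periodic with period 12.
(183 - 1) mod 12 = 2, so u[183] = u[3] = 9.

9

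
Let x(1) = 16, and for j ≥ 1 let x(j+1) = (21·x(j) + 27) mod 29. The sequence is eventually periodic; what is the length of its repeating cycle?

Listing terms: x(1) = 16, x(2) = 15, x(3) = 23, x(4) = 17, x(5) = 7, x(6) = 0, x(7) = 27, x(8) = 14, x(9) = 2, x(10) = 11, x(11) = 26, x(12) = 22, x(13) = 25, x(14) = 1, x(15) = 19, x(16) = 20, x(17) = 12, x(18) = 18, x(19) = 28, x(20) = 6, x(21) = 8, x(22) = 21, x(23) = 4, x(24) = 24, x(25) = 9, x(26) = 13, x(27) = 10, x(28) = 5, x(29) = 16.
The sequence repeats with period 28.

28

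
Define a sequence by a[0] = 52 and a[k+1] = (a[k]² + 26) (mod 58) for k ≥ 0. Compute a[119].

32

Listing terms: a[0] = 52, a[1] = 4, a[2] = 42, a[3] = 50, a[4] = 32, a[5] = 6, a[6] = 4.
Since a[6] = a[1] = 4, the sequence is eventually periodic: after a pre-period of length 1 it cycles with period 5.
For k ≥ 1, a[k] depends only on (k - 1) mod 5. (119 - 1) mod 5 = 3, so a[119] = a[4] = 32.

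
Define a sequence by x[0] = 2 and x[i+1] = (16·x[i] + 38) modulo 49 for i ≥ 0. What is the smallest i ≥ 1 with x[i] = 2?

21

We have x[0] = 2, x[1] = 21, x[2] = 31, x[3] = 44, x[4] = 7, x[5] = 3, x[6] = 37, x[7] = 42, x[8] = 24, x[9] = 30, x[10] = 28, x[11] = 45, x[12] = 23, x[13] = 14, x[14] = 17, x[15] = 16, x[16] = 0, x[17] = 38, x[18] = 9, x[19] = 35, x[20] = 10, x[21] = 2.
Since x[21] = x[0] = 2, the sequence is periodic with period 21.
The value 2 next appears (with i ≥ 1) at x[21].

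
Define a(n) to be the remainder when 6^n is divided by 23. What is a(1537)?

18

a(0) = 1,  a(1) = 6,  a(2) = 13,  a(3) = 9,  a(4) = 8,  a(5) = 2,  a(6) = 12,  a(7) = 3,  a(8) = 18,  a(9) = 16,  a(10) = 4,  a(11) = 1.
Since a(11) = a(0) = 1, the sequence is periodic with period 11.
So a(1537) = a(0 + ((1537-0) mod 11)) = a(8) = 18.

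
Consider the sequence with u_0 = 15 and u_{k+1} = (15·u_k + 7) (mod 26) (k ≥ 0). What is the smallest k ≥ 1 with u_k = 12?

u_0 = 15, u_1 = 24, u_2 = 3, u_3 = 0, u_4 = 7, u_5 = 8, u_6 = 23, u_7 = 14, u_8 = 9, u_9 = 12, u_{10} = 5, u_{11} = 4, u_{12} = 15.
The sequence repeats with period 12.
The value 12 first appears (with k ≥ 1) at u_9.

9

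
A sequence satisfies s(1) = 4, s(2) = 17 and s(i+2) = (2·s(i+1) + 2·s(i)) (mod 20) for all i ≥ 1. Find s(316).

Listing terms: s(1) = 4, s(2) = 17, s(3) = 2, s(4) = 18, s(5) = 0, s(6) = 16, s(7) = 12, s(8) = 16, s(9) = 16, s(10) = 4, s(11) = 0, s(12) = 8, s(13) = 16, s(14) = 8, s(15) = 8, s(16) = 12, s(17) = 0, s(18) = 4, s(19) = 8, s(20) = 4, s(21) = 4, s(22) = 16, s(23) = 0, s(24) = 12, s(25) = 4, s(26) = 12, s(27) = 12, s(28) = 8, s(29) = 0, s(30) = 16.
Since (s(29), s(30)) = (s(5), s(6)) = (0, 16) (two consecutive terms determine the rest), the sequence is eventually periodic: after a pre-period of length 4 it cycles with period 24.
For i ≥ 5, s(i) depends only on (i - 5) mod 24. (316 - 5) mod 24 = 23, so s(316) = s(28) = 8.

8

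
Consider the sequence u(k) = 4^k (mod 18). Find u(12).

10

Listing terms: u(1) = 4; u(2) = 16; u(3) = 10; u(4) = 4.
Since u(4) = u(1) = 4, the sequence is periodic with period 3.
So u(12) = u(1 + ((12-1) mod 3)) = u(3) = 10.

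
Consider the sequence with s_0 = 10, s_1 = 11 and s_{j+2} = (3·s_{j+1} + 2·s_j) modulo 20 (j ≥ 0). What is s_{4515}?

Listing terms: s_0 = 10,  s_1 = 11,  s_2 = 13,  s_3 = 1,  s_4 = 9,  s_5 = 9,  s_6 = 5,  s_7 = 13,  s_8 = 9,  s_9 = 13,  s_{10} = 17,  s_{11} = 17,  s_{12} = 5,  s_{13} = 9,  s_{14} = 17,  s_{15} = 9,  s_{16} = 1,  s_{17} = 1,  s_{18} = 5,  s_{19} = 17,  s_{20} = 1,  s_{21} = 17,  s_{22} = 13,  s_{23} = 13,  s_{24} = 5,  s_{25} = 1,  s_{26} = 13,  s_{27} = 1.
Since (s_{26}, s_{27}) = (s_2, s_3) = (13, 1) (two consecutive terms determine the rest), the sequence is eventually periodic: after a pre-period of length 2 it cycles with period 24.
For j ≥ 2, s_j depends only on (j - 2) mod 24. (4515 - 2) mod 24 = 1, so s_{4515} = s_3 = 1.

1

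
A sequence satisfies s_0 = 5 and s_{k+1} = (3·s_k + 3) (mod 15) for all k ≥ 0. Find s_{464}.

Computing terms: s_0 = 5, s_1 = 3, s_2 = 12, s_3 = 9, s_4 = 0, s_5 = 3.
Since s_5 = s_1 = 3, the sequence is eventually periodic: after a pre-period of length 1 it cycles with period 4.
For k ≥ 1, s_k depends only on (k - 1) mod 4. (464 - 1) mod 4 = 3, so s_{464} = s_4 = 0.

0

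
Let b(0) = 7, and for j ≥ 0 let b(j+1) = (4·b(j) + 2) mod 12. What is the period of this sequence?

b(0) = 7, b(1) = 6, b(2) = 2, b(3) = 10, b(4) = 6.
Since b(4) = b(1) = 6, the sequence is eventually periodic: after a pre-period of length 1 it cycles with period 3.

3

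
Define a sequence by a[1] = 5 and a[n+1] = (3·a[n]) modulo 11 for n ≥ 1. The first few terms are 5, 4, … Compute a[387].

4

Listing terms: a[1] = 5,  a[2] = 4,  a[3] = 1,  a[4] = 3,  a[5] = 9,  a[6] = 5.
The sequence repeats with period 5.
So a[387] = a[1 + ((387-1) mod 5)] = a[2] = 4.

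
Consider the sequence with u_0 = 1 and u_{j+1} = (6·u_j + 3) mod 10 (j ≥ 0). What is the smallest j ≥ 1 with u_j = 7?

Listing terms: u_0 = 1; u_1 = 9; u_2 = 7; u_3 = 5; u_4 = 3; u_5 = 1.
The sequence repeats with period 5.
The value 7 first appears (with j ≥ 1) at u_2.

2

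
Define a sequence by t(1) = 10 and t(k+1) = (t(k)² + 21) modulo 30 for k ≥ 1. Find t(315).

t(1) = 10,  t(2) = 1,  t(3) = 22,  t(4) = 25,  t(5) = 16,  t(6) = 7,  t(7) = 10.
Since t(7) = t(1) = 10, the sequence is periodic with period 6.
(315 - 1) mod 6 = 2, so t(315) = t(3) = 22.

22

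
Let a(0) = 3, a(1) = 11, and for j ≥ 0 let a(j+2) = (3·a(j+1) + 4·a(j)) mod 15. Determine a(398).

6

Listing terms: a(0) = 3,  a(1) = 11,  a(2) = 0,  a(3) = 14,  a(4) = 12,  a(5) = 2,  a(6) = 9,  a(7) = 5,  a(8) = 6,  a(9) = 8,  a(10) = 3,  a(11) = 11.
The sequence repeats with period 10.
(398 - 0) mod 10 = 8, so a(398) = a(8) = 6.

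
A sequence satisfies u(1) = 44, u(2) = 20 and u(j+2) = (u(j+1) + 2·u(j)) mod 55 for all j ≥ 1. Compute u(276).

33

u(1) = 44, u(2) = 20, u(3) = 53, u(4) = 38, u(5) = 34, u(6) = 0, u(7) = 13, u(8) = 13, u(9) = 39, u(10) = 10, u(11) = 33, u(12) = 53, u(13) = 9, u(14) = 5, u(15) = 23, u(16) = 33, u(17) = 24, u(18) = 35, u(19) = 28, u(20) = 43, u(21) = 44, u(22) = 20.
The sequence repeats with period 20.
(276 - 1) mod 20 = 15, so u(276) = u(16) = 33.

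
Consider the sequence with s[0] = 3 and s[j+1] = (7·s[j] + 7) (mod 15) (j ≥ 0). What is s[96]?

Listing terms: s[0] = 3; s[1] = 13; s[2] = 8; s[3] = 3.
Since s[3] = s[0] = 3, the sequence is periodic with period 3.
So s[96] = s[0 + ((96-0) mod 3)] = s[0] = 3.

3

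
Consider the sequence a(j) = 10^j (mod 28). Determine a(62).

Listing terms: a(0) = 1, a(1) = 10, a(2) = 16, a(3) = 20, a(4) = 4, a(5) = 12, a(6) = 8, a(7) = 24, a(8) = 16.
Since a(8) = a(2) = 16, the sequence is eventually periodic: after a pre-period of length 2 it cycles with period 6.
For j ≥ 2, a(j) depends only on (j - 2) mod 6. (62 - 2) mod 6 = 0, so a(62) = a(2) = 16.

16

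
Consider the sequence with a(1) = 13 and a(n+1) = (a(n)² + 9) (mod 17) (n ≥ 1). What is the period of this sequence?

3

Computing terms: a(1) = 13; a(2) = 8; a(3) = 5; a(4) = 0; a(5) = 9; a(6) = 5.
Since a(6) = a(3) = 5, the sequence is eventually periodic: after a pre-period of length 2 it cycles with period 3.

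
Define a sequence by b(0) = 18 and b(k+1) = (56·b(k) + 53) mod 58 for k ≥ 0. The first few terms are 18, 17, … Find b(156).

55

b(0) = 18; b(1) = 17; b(2) = 19; b(3) = 15; b(4) = 23; b(5) = 7; b(6) = 39; b(7) = 33; b(8) = 45; b(9) = 21; b(10) = 11; b(11) = 31; b(12) = 49; b(13) = 13; b(14) = 27; b(15) = 57; b(16) = 55; b(17) = 1; b(18) = 51; b(19) = 9; b(20) = 35; b(21) = 41; b(22) = 29; b(23) = 53; b(24) = 5; b(25) = 43; b(26) = 25; b(27) = 3; b(28) = 47; b(29) = 17.
Since b(29) = b(1) = 17, the sequence is eventually periodic: after a pre-period of length 1 it cycles with period 28.
For k ≥ 1, b(k) depends only on (k - 1) mod 28. (156 - 1) mod 28 = 15, so b(156) = b(16) = 55.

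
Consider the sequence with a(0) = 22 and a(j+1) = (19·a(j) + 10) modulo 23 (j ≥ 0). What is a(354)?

Computing terms: a(0) = 22, a(1) = 14, a(2) = 0, a(3) = 10, a(4) = 16, a(5) = 15, a(6) = 19, a(7) = 3, a(8) = 21, a(9) = 18, a(10) = 7, a(11) = 5, a(12) = 13, a(13) = 4, a(14) = 17, a(15) = 11, a(16) = 12, a(17) = 8, a(18) = 1, a(19) = 6, a(20) = 9, a(21) = 20, a(22) = 22.
Since a(22) = a(0) = 22, the sequence is periodic with period 22.
So a(354) = a(0 + ((354-0) mod 22)) = a(2) = 0.

0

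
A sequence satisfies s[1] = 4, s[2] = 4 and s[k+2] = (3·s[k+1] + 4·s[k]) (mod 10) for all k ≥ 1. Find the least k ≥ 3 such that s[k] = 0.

Computing terms: s[1] = 4; s[2] = 4; s[3] = 8; s[4] = 0; s[5] = 2; s[6] = 6; s[7] = 6; s[8] = 2; s[9] = 0; s[10] = 8; s[11] = 4; s[12] = 4.
Since (s[11], s[12]) = (s[1], s[2]) = (4, 4) (two consecutive terms determine the rest), the sequence is periodic with period 10.
The value 0 first appears (with k ≥ 3) at s[4].

4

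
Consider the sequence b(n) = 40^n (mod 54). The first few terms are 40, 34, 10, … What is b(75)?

Computing terms: b(1) = 40, b(2) = 34, b(3) = 10, b(4) = 22, b(5) = 16, b(6) = 46, b(7) = 4, b(8) = 52, b(9) = 28, b(10) = 40.
Since b(10) = b(1) = 40, the sequence is periodic with period 9.
So b(75) = b(1 + ((75-1) mod 9)) = b(3) = 10.

10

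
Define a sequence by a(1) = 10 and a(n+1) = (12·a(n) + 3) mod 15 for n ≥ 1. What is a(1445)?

0

We have a(1) = 10; a(2) = 3; a(3) = 9; a(4) = 6; a(5) = 0; a(6) = 3.
Since a(6) = a(2) = 3, the sequence is eventually periodic: after a pre-period of length 1 it cycles with period 4.
For n ≥ 2, a(n) depends only on (n - 2) mod 4. (1445 - 2) mod 4 = 3, so a(1445) = a(5) = 0.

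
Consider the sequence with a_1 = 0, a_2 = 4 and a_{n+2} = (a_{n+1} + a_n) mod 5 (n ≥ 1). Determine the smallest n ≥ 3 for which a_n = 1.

10

Listing terms: a_1 = 0,  a_2 = 4,  a_3 = 4,  a_4 = 3,  a_5 = 2,  a_6 = 0,  a_7 = 2,  a_8 = 2,  a_9 = 4,  a_{10} = 1,  a_{11} = 0,  a_{12} = 1,  a_{13} = 1,  a_{14} = 2,  a_{15} = 3,  a_{16} = 0,  a_{17} = 3,  a_{18} = 3,  a_{19} = 1,  a_{20} = 4,  a_{21} = 0,  a_{22} = 4.
Since (a_{21}, a_{22}) = (a_1, a_2) = (0, 4) (two consecutive terms determine the rest), the sequence is periodic with period 20.
The value 1 first appears (with n ≥ 3) at a_{10}.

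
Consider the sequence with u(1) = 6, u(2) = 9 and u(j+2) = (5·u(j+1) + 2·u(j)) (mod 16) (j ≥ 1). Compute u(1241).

We have u(1) = 6,  u(2) = 9,  u(3) = 9,  u(4) = 15,  u(5) = 13,  u(6) = 15,  u(7) = 5,  u(8) = 7,  u(9) = 13,  u(10) = 15.
Since (u(9), u(10)) = (u(5), u(6)) = (13, 15) (two consecutive terms determine the rest), the sequence is eventually periodic: after a pre-period of length 4 it cycles with period 4.
For j ≥ 5, u(j) depends only on (j - 5) mod 4. (1241 - 5) mod 4 = 0, so u(1241) = u(5) = 13.

13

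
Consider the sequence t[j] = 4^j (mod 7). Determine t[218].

2

t[0] = 1,  t[1] = 4,  t[2] = 2,  t[3] = 1.
Since t[3] = t[0] = 1, the sequence is periodic with period 3.
So t[218] = t[0 + ((218-0) mod 3)] = t[2] = 2.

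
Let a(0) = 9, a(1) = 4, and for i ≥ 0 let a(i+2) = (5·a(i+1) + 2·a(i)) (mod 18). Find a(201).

Computing terms: a(0) = 9; a(1) = 4; a(2) = 2; a(3) = 0; a(4) = 4; a(5) = 2.
Since (a(4), a(5)) = (a(1), a(2)) = (4, 2) (two consecutive terms determine the rest), the sequence is eventually periodic: after a pre-period of length 1 it cycles with period 3.
For i ≥ 1, a(i) depends only on (i - 1) mod 3. (201 - 1) mod 3 = 2, so a(201) = a(3) = 0.

0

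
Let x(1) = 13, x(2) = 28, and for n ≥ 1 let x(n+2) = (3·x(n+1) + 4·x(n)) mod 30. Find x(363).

16

Listing terms: x(1) = 13; x(2) = 28; x(3) = 16; x(4) = 10; x(5) = 4; x(6) = 22; x(7) = 22; x(8) = 4; x(9) = 10; x(10) = 16; x(11) = 28; x(12) = 28; x(13) = 16.
Since (x(12), x(13)) = (x(2), x(3)) = (28, 16) (two consecutive terms determine the rest), the sequence is eventually periodic: after a pre-period of length 1 it cycles with period 10.
For n ≥ 2, x(n) depends only on (n - 2) mod 10. (363 - 2) mod 10 = 1, so x(363) = x(3) = 16.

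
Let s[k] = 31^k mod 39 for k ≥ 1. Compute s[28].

1

Listing terms: s[1] = 31,  s[2] = 25,  s[3] = 34,  s[4] = 1,  s[5] = 31.
Since s[5] = s[1] = 31, the sequence is periodic with period 4.
(28 - 1) mod 4 = 3, so s[28] = s[4] = 1.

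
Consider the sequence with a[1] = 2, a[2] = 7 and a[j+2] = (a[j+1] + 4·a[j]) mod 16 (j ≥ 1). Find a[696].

11

Computing terms: a[1] = 2,  a[2] = 7,  a[3] = 15,  a[4] = 11,  a[5] = 7,  a[6] = 3,  a[7] = 15,  a[8] = 11.
Since (a[7], a[8]) = (a[3], a[4]) = (15, 11) (two consecutive terms determine the rest), the sequence is eventually periodic: after a pre-period of length 2 it cycles with period 4.
For j ≥ 3, a[j] depends only on (j - 3) mod 4. (696 - 3) mod 4 = 1, so a[696] = a[4] = 11.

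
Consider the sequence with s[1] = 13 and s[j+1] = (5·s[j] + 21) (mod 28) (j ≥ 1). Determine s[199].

27

s[1] = 13,  s[2] = 2,  s[3] = 3,  s[4] = 8,  s[5] = 5,  s[6] = 18,  s[7] = 27,  s[8] = 16,  s[9] = 17,  s[10] = 22,  s[11] = 19,  s[12] = 4,  s[13] = 13.
The sequence repeats with period 12.
(199 - 1) mod 12 = 6, so s[199] = s[7] = 27.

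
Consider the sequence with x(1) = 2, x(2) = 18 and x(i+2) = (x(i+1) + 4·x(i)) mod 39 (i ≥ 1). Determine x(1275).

26

Computing terms: x(1) = 2,  x(2) = 18,  x(3) = 26,  x(4) = 20,  x(5) = 7,  x(6) = 9,  x(7) = 37,  x(8) = 34,  x(9) = 26,  x(10) = 6,  x(11) = 32,  x(12) = 17,  x(13) = 28,  x(14) = 18,  x(15) = 13,  x(16) = 7,  x(17) = 20,  x(18) = 9,  x(19) = 11,  x(20) = 8,  x(21) = 13,  x(22) = 6,  x(23) = 19,  x(24) = 4,  x(25) = 2,  x(26) = 18.
Since (x(25), x(26)) = (x(1), x(2)) = (2, 18) (two consecutive terms determine the rest), the sequence is periodic with period 24.
(1275 - 1) mod 24 = 2, so x(1275) = x(3) = 26.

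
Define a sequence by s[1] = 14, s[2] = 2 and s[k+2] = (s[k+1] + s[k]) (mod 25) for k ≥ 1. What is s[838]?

Listing terms: s[1] = 14,  s[2] = 2,  s[3] = 16,  s[4] = 18,  s[5] = 9,  s[6] = 2,  s[7] = 11,  s[8] = 13,  s[9] = 24,  s[10] = 12,  s[11] = 11,  s[12] = 23,  s[13] = 9,  s[14] = 7,  s[15] = 16,  s[16] = 23,  s[17] = 14,  s[18] = 12,  s[19] = 1,  s[20] = 13,  s[21] = 14,  s[22] = 2.
The sequence repeats with period 20.
(838 - 1) mod 20 = 17, so s[838] = s[18] = 12.

12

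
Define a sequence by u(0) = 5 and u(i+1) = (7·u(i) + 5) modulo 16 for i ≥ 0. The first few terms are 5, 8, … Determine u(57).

8

Listing terms: u(0) = 5; u(1) = 8; u(2) = 13; u(3) = 0; u(4) = 5.
Since u(4) = u(0) = 5, the sequence is periodic with period 4.
(57 - 0) mod 4 = 1, so u(57) = u(1) = 8.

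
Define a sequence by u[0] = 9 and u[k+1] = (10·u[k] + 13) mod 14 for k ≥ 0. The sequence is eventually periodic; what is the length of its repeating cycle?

Listing terms: u[0] = 9, u[1] = 5, u[2] = 7, u[3] = 13, u[4] = 3, u[5] = 1, u[6] = 9.
The sequence repeats with period 6.

6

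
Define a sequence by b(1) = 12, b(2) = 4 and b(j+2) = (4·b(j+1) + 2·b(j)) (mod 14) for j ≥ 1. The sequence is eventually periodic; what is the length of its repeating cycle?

Computing terms: b(1) = 12, b(2) = 4, b(3) = 12, b(4) = 0, b(5) = 10, b(6) = 12, b(7) = 12, b(8) = 2, b(9) = 4, b(10) = 6, b(11) = 4, b(12) = 0, b(13) = 8, b(14) = 4, b(15) = 4, b(16) = 10, b(17) = 6, b(18) = 2, b(19) = 6, b(20) = 0, b(21) = 12, b(22) = 6, b(23) = 6, b(24) = 8, b(25) = 2, b(26) = 10, b(27) = 2, b(28) = 0, b(29) = 4, b(30) = 2, b(31) = 2, b(32) = 12, b(33) = 10, b(34) = 8, b(35) = 10, b(36) = 0, b(37) = 6, b(38) = 10, b(39) = 10, b(40) = 4, b(41) = 8, b(42) = 12, b(43) = 8, b(44) = 0, b(45) = 2, b(46) = 8, b(47) = 8, b(48) = 6, b(49) = 12, b(50) = 4.
The sequence repeats with period 48.

48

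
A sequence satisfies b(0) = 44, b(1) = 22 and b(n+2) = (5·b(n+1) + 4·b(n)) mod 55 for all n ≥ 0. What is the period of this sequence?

4

Listing terms: b(0) = 44,  b(1) = 22,  b(2) = 11,  b(3) = 33,  b(4) = 44,  b(5) = 22.
Since (b(4), b(5)) = (b(0), b(1)) = (44, 22) (two consecutive terms determine the rest), the sequence is periodic with period 4.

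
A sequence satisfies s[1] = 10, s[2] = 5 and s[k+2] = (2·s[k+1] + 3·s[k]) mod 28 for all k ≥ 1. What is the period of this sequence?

12

s[1] = 10, s[2] = 5, s[3] = 12, s[4] = 11, s[5] = 2, s[6] = 9, s[7] = 24, s[8] = 19, s[9] = 26, s[10] = 25, s[11] = 16, s[12] = 23, s[13] = 10, s[14] = 5.
Since (s[13], s[14]) = (s[1], s[2]) = (10, 5) (two consecutive terms determine the rest), the sequence is periodic with period 12.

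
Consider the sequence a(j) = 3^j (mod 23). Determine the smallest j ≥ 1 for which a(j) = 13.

5

a(0) = 1; a(1) = 3; a(2) = 9; a(3) = 4; a(4) = 12; a(5) = 13; a(6) = 16; a(7) = 2; a(8) = 6; a(9) = 18; a(10) = 8; a(11) = 1.
The sequence repeats with period 11.
The value 13 first appears (with j ≥ 1) at a(5).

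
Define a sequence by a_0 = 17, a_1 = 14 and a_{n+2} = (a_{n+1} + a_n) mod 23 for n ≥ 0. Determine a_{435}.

22

We have a_0 = 17; a_1 = 14; a_2 = 8; a_3 = 22; a_4 = 7; a_5 = 6; a_6 = 13; a_7 = 19; a_8 = 9; a_9 = 5; a_{10} = 14; a_{11} = 19; a_{12} = 10; a_{13} = 6; a_{14} = 16; a_{15} = 22; a_{16} = 15; a_{17} = 14; a_{18} = 6; a_{19} = 20; a_{20} = 3; a_{21} = 0; a_{22} = 3; a_{23} = 3; a_{24} = 6; a_{25} = 9; a_{26} = 15; a_{27} = 1; a_{28} = 16; a_{29} = 17; a_{30} = 10; a_{31} = 4; a_{32} = 14; a_{33} = 18; a_{34} = 9; a_{35} = 4; a_{36} = 13; a_{37} = 17; a_{38} = 7; a_{39} = 1; a_{40} = 8; a_{41} = 9; a_{42} = 17; a_{43} = 3; a_{44} = 20; a_{45} = 0; a_{46} = 20; a_{47} = 20; a_{48} = 17; a_{49} = 14.
The sequence repeats with period 48.
So a_{435} = a_{0 + ((435-0) mod 48)} = a_3 = 22.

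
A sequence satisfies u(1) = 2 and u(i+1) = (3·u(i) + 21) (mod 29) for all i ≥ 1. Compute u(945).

12

Computing terms: u(1) = 2; u(2) = 27; u(3) = 15; u(4) = 8; u(5) = 16; u(6) = 11; u(7) = 25; u(8) = 9; u(9) = 19; u(10) = 20; u(11) = 23; u(12) = 3; u(13) = 1; u(14) = 24; u(15) = 6; u(16) = 10; u(17) = 22; u(18) = 0; u(19) = 21; u(20) = 26; u(21) = 12; u(22) = 28; u(23) = 18; u(24) = 17; u(25) = 14; u(26) = 5; u(27) = 7; u(28) = 13; u(29) = 2.
Since u(29) = u(1) = 2, the sequence is periodic with period 28.
(945 - 1) mod 28 = 20, so u(945) = u(21) = 12.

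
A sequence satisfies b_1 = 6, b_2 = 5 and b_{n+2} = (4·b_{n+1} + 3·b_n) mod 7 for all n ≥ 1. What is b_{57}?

Listing terms: b_1 = 6; b_2 = 5; b_3 = 3; b_4 = 6; b_5 = 5.
The sequence repeats with period 3.
So b_{57} = b_{1 + ((57-1) mod 3)} = b_3 = 3.

3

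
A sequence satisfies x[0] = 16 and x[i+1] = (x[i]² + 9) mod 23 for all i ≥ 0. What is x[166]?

We have x[0] = 16, x[1] = 12, x[2] = 15, x[3] = 4, x[4] = 2, x[5] = 13, x[6] = 17, x[7] = 22, x[8] = 10, x[9] = 17.
Since x[9] = x[6] = 17, the sequence is eventually periodic: after a pre-period of length 6 it cycles with period 3.
For i ≥ 6, x[i] depends only on (i - 6) mod 3. (166 - 6) mod 3 = 1, so x[166] = x[7] = 22.

22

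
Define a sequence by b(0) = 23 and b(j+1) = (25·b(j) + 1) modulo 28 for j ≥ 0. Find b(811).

We have b(0) = 23; b(1) = 16; b(2) = 9; b(3) = 2; b(4) = 23.
Since b(4) = b(0) = 23, the sequence is periodic with period 4.
(811 - 0) mod 4 = 3, so b(811) = b(3) = 2.

2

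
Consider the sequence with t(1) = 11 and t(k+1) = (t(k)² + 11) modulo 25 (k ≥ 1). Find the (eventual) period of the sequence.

t(1) = 11,  t(2) = 7,  t(3) = 10,  t(4) = 11.
Since t(4) = t(1) = 11, the sequence is periodic with period 3.

3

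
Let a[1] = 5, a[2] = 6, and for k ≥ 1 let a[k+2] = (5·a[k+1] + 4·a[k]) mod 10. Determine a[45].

0

Computing terms: a[1] = 5,  a[2] = 6,  a[3] = 0,  a[4] = 4,  a[5] = 0,  a[6] = 6,  a[7] = 0.
Since (a[6], a[7]) = (a[2], a[3]) = (6, 0) (two consecutive terms determine the rest), the sequence is eventually periodic: after a pre-period of length 1 it cycles with period 4.
For k ≥ 2, a[k] depends only on (k - 2) mod 4. (45 - 2) mod 4 = 3, so a[45] = a[5] = 0.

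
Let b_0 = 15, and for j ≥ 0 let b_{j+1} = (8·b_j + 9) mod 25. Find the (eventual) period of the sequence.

20

Computing terms: b_0 = 15, b_1 = 4, b_2 = 16, b_3 = 12, b_4 = 5, b_5 = 24, b_6 = 1, b_7 = 17, b_8 = 20, b_9 = 19, b_{10} = 11, b_{11} = 22, b_{12} = 10, b_{13} = 14, b_{14} = 21, b_{15} = 2, b_{16} = 0, b_{17} = 9, b_{18} = 6, b_{19} = 7, b_{20} = 15.
The sequence repeats with period 20.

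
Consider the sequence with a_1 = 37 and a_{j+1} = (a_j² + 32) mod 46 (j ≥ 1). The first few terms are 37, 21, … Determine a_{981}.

Computing terms: a_1 = 37; a_2 = 21; a_3 = 13; a_4 = 17; a_5 = 45; a_6 = 33; a_7 = 17.
Since a_7 = a_4 = 17, the sequence is eventually periodic: after a pre-period of length 3 it cycles with period 3.
For j ≥ 4, a_j depends only on (j - 4) mod 3. (981 - 4) mod 3 = 2, so a_{981} = a_6 = 33.

33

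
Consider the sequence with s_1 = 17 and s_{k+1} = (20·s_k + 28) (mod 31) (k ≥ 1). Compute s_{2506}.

17

Listing terms: s_1 = 17,  s_2 = 27,  s_3 = 10,  s_4 = 11,  s_5 = 0,  s_6 = 28,  s_7 = 30,  s_8 = 8,  s_9 = 2,  s_{10} = 6,  s_{11} = 24,  s_{12} = 12,  s_{13} = 20,  s_{14} = 25,  s_{15} = 1,  s_{16} = 17.
Since s_{16} = s_1 = 17, the sequence is periodic with period 15.
So s_{2506} = s_{1 + ((2506-1) mod 15)} = s_1 = 17.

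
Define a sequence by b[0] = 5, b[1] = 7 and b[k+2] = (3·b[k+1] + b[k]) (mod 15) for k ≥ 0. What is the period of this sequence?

12

We have b[0] = 5; b[1] = 7; b[2] = 11; b[3] = 10; b[4] = 11; b[5] = 13; b[6] = 5; b[7] = 13; b[8] = 14; b[9] = 10; b[10] = 14; b[11] = 7; b[12] = 5; b[13] = 7.
The sequence repeats with period 12.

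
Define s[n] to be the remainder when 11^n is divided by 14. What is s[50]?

9

s[0] = 1; s[1] = 11; s[2] = 9; s[3] = 1.
The sequence repeats with period 3.
(50 - 0) mod 3 = 2, so s[50] = s[2] = 9.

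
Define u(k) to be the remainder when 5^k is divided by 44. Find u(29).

9

u(0) = 1, u(1) = 5, u(2) = 25, u(3) = 37, u(4) = 9, u(5) = 1.
The sequence repeats with period 5.
(29 - 0) mod 5 = 4, so u(29) = u(4) = 9.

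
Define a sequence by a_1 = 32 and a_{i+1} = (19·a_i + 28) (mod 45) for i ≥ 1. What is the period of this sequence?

Computing terms: a_1 = 32, a_2 = 6, a_3 = 7, a_4 = 26, a_5 = 27, a_6 = 1, a_7 = 2, a_8 = 21, a_9 = 22, a_{10} = 41, a_{11} = 42, a_{12} = 16, a_{13} = 17, a_{14} = 36, a_{15} = 37, a_{16} = 11, a_{17} = 12, a_{18} = 31, a_{19} = 32.
Since a_{19} = a_1 = 32, the sequence is periodic with period 18.

18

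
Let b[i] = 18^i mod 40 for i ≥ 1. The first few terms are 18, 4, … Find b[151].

32

b[1] = 18, b[2] = 4, b[3] = 32, b[4] = 16, b[5] = 8, b[6] = 24, b[7] = 32.
Since b[7] = b[3] = 32, the sequence is eventually periodic: after a pre-period of length 2 it cycles with period 4.
For i ≥ 3, b[i] depends only on (i - 3) mod 4. (151 - 3) mod 4 = 0, so b[151] = b[3] = 32.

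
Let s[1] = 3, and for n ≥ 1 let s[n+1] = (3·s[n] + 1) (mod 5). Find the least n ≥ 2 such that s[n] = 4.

s[1] = 3, s[2] = 0, s[3] = 1, s[4] = 4, s[5] = 3.
The sequence repeats with period 4.
The value 4 first appears (with n ≥ 2) at s[4].

4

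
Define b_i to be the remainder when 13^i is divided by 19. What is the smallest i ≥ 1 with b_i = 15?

Listing terms: b_0 = 1; b_1 = 13; b_2 = 17; b_3 = 12; b_4 = 4; b_5 = 14; b_6 = 11; b_7 = 10; b_8 = 16; b_9 = 18; b_{10} = 6; b_{11} = 2; b_{12} = 7; b_{13} = 15; b_{14} = 5; b_{15} = 8; b_{16} = 9; b_{17} = 3; b_{18} = 1.
The sequence repeats with period 18.
The value 15 first appears (with i ≥ 1) at b_{13}.

13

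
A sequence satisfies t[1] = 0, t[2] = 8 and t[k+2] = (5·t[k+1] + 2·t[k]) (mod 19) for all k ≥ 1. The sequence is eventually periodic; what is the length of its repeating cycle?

45

Listing terms: t[1] = 0, t[2] = 8, t[3] = 2, t[4] = 7, t[5] = 1, t[6] = 0, t[7] = 2, t[8] = 10, t[9] = 16, t[10] = 5, t[11] = 0, t[12] = 10, t[13] = 12, t[14] = 4, t[15] = 6, t[16] = 0, t[17] = 12, t[18] = 3, t[19] = 1, t[20] = 11, t[21] = 0, t[22] = 3, t[23] = 15, t[24] = 5, t[25] = 17, t[26] = 0, t[27] = 15, t[28] = 18, t[29] = 6, t[30] = 9, t[31] = 0, t[32] = 18, t[33] = 14, t[34] = 11, t[35] = 7, t[36] = 0, t[37] = 14, t[38] = 13, t[39] = 17, t[40] = 16, t[41] = 0, t[42] = 13, t[43] = 8, t[44] = 9, t[45] = 4, t[46] = 0, t[47] = 8.
Since (t[46], t[47]) = (t[1], t[2]) = (0, 8) (two consecutive terms determine the rest), the sequence is periodic with period 45.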